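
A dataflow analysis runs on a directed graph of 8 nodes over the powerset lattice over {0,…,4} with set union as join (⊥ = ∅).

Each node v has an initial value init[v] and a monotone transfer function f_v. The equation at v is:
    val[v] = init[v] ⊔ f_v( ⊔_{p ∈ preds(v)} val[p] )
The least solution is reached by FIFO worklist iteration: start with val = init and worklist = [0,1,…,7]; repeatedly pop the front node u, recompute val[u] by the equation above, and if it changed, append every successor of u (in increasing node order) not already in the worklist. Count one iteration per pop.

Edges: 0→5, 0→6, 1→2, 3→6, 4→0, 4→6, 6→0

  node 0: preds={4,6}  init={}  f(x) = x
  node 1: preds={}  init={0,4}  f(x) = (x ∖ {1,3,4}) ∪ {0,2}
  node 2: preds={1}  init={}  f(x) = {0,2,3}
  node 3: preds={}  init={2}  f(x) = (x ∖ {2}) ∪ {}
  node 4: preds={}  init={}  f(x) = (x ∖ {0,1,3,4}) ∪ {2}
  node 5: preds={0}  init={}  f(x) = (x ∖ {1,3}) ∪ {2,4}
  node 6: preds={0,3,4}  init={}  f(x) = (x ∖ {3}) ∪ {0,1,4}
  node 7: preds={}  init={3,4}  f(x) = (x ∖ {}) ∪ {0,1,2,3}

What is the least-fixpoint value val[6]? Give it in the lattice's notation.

Trace (11 dequeues):
  [1] u=0 | in {} | out {} | ==
  [2] u=1 | in {} | out {0,2,4} | prev {0,4} | push {}
  [3] u=2 | in {0,2,4} | out {0,2,3} | prev {} | push {}
  [4] u=3 | in {} | out {2} | ==
  [5] u=4 | in {} | out {2} | prev {} | push {0}
  [6] u=5 | in {} | out {2,4} | prev {} | push {}
  [7] u=6 | in {2} | out {0,1,2,4} | prev {} | push {}
  [8] u=7 | in {} | out {0,1,2,3,4} | prev {3,4} | push {}
  [9] u=0 | in {0,1,2,4} | out {0,1,2,4} | prev {} | push {5,6}
  [10] u=5 | in {0,1,2,4} | out {0,2,4} | prev {2,4} | push {}
  [11] u=6 | in {0,1,2,4} | out {0,1,2,4} | ==

Converged values:
  [0] {0,1,2,4}
  [1] {0,2,4}
  [2] {0,2,3}
  [3] {2}
  [4] {2}
  [5] {0,2,4}
  [6] {0,1,2,4}
  [7] {0,1,2,3,4}

{0,1,2,4}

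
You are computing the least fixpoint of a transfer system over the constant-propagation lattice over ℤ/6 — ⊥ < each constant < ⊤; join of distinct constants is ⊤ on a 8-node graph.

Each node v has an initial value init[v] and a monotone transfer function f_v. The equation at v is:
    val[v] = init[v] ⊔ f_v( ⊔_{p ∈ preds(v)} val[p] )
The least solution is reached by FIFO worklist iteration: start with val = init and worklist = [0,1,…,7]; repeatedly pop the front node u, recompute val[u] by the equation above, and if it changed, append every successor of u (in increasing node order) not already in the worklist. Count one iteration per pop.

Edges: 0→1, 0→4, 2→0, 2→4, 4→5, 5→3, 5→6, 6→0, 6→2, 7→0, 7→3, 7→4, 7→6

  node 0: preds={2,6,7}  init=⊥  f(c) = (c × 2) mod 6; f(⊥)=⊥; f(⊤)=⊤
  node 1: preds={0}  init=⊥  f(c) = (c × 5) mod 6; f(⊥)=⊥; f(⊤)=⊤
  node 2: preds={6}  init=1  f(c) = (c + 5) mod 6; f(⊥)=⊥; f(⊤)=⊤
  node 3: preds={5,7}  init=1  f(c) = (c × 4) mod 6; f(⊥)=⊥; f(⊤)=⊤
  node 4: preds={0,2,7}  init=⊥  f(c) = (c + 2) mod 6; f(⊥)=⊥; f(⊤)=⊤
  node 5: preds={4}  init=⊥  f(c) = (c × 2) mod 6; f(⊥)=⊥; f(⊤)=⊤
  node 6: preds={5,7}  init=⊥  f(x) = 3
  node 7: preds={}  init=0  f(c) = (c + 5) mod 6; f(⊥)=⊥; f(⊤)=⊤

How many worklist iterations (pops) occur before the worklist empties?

13

Worklist (13 pops):
  #1 pop 0: in=⊤ → ⊤ (was ⊥); enqueue []
  #2 pop 1: in=⊤ → ⊤ (was ⊥); enqueue []
  #3 pop 2: in=⊥ → 1 (no change)
  #4 pop 3: in=0 → ⊤ (was 1); enqueue []
  #5 pop 4: in=⊤ → ⊤ (was ⊥); enqueue []
  #6 pop 5: in=⊤ → ⊤ (was ⊥); enqueue [3]
  #7 pop 6: in=⊤ → 3 (was ⊥); enqueue [0,2]
  #8 pop 7: in=⊥ → 0 (no change)
  #9 pop 3: in=⊤ → ⊤ (no change)
  #10 pop 0: in=⊤ → ⊤ (no change)
  #11 pop 2: in=3 → ⊤ (was 1); enqueue [0,4]
  #12 pop 0: in=⊤ → ⊤ (no change)
  #13 pop 4: in=⊤ → ⊤ (no change)

Fixpoint:
  val[0] = ⊤
  val[1] = ⊤
  val[2] = ⊤
  val[3] = ⊤
  val[4] = ⊤
  val[5] = ⊤
  val[6] = 3
  val[7] = 0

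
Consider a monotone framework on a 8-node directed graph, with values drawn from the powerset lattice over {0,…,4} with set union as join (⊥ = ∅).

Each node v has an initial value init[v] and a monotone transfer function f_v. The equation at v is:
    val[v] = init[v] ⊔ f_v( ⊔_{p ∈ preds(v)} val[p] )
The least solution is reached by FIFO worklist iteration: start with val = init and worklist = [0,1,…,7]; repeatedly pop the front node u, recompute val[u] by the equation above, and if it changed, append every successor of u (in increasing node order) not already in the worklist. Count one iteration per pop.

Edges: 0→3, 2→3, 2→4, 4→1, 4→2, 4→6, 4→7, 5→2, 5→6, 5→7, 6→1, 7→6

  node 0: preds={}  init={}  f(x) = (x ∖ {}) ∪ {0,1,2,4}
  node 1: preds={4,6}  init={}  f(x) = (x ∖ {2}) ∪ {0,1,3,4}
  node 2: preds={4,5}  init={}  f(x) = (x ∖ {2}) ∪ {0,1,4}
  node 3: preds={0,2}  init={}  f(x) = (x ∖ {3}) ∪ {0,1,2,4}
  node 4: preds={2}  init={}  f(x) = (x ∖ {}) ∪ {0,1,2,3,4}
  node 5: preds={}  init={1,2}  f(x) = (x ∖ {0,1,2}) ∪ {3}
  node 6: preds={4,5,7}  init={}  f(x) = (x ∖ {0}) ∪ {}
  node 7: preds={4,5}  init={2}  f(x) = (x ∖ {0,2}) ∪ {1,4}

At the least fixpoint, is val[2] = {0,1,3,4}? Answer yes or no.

yes

Trace (13 dequeues):
  [1] u=0 | in {} | out {0,1,2,4} | prev {} | push {}
  [2] u=1 | in {} | out {0,1,3,4} | prev {} | push {}
  [3] u=2 | in {1,2} | out {0,1,4} | prev {} | push {}
  [4] u=3 | in {0,1,2,4} | out {0,1,2,4} | prev {} | push {}
  [5] u=4 | in {0,1,4} | out {0,1,2,3,4} | prev {} | push {1,2}
  [6] u=5 | in {} | out {1,2,3} | prev {1,2} | push {}
  [7] u=6 | in {0,1,2,3,4} | out {1,2,3,4} | prev {} | push {}
  [8] u=7 | in {0,1,2,3,4} | out {1,2,3,4} | prev {2} | push {6}
  [9] u=1 | in {0,1,2,3,4} | out {0,1,3,4} | ==
  [10] u=2 | in {0,1,2,3,4} | out {0,1,3,4} | prev {0,1,4} | push {3,4}
  [11] u=6 | in {0,1,2,3,4} | out {1,2,3,4} | ==
  [12] u=3 | in {0,1,2,3,4} | out {0,1,2,4} | ==
  [13] u=4 | in {0,1,3,4} | out {0,1,2,3,4} | ==

Converged values:
  [0] {0,1,2,4}
  [1] {0,1,3,4}
  [2] {0,1,3,4}
  [3] {0,1,2,4}
  [4] {0,1,2,3,4}
  [5] {1,2,3}
  [6] {1,2,3,4}
  [7] {1,2,3,4}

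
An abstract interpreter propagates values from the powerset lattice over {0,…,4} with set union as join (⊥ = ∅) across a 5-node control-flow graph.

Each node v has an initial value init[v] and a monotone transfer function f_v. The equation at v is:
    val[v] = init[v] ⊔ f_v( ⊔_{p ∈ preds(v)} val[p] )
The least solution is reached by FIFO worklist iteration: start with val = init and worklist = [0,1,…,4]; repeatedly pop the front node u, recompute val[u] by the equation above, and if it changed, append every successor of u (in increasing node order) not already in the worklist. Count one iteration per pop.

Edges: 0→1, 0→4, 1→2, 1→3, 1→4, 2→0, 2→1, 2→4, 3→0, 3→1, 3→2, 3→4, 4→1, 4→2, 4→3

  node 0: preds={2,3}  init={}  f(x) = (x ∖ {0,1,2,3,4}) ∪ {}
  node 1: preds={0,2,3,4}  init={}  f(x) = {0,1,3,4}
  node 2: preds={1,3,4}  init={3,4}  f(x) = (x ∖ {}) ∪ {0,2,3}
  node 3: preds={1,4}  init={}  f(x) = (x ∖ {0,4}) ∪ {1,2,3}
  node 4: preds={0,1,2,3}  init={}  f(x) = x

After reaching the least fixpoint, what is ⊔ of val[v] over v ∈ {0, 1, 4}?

Iteration log — 9 steps:
  step 1. node 0  ⊔preds={3,4}  new={}  stable
  step 2. node 1  ⊔preds={3,4}  new={0,1,3,4}  old={}  +wl: 
  step 3. node 2  ⊔preds={0,1,3,4}  new={0,1,2,3,4}  old={3,4}  +wl: 0,1
  step 4. node 3  ⊔preds={0,1,3,4}  new={1,2,3}  old={}  +wl: 2
  step 5. node 4  ⊔preds={0,1,2,3,4}  new={0,1,2,3,4}  old={}  +wl: 3
  step 6. node 0  ⊔preds={0,1,2,3,4}  new={}  stable
  step 7. node 1  ⊔preds={0,1,2,3,4}  new={0,1,3,4}  stable
  step 8. node 2  ⊔preds={0,1,2,3,4}  new={0,1,2,3,4}  stable
  step 9. node 3  ⊔preds={0,1,2,3,4}  new={1,2,3}  stable

Least fixpoint reached:
  node 0: {}
  node 1: {0,1,3,4}
  node 2: {0,1,2,3,4}
  node 3: {1,2,3}
  node 4: {0,1,2,3,4}

{0,1,2,3,4}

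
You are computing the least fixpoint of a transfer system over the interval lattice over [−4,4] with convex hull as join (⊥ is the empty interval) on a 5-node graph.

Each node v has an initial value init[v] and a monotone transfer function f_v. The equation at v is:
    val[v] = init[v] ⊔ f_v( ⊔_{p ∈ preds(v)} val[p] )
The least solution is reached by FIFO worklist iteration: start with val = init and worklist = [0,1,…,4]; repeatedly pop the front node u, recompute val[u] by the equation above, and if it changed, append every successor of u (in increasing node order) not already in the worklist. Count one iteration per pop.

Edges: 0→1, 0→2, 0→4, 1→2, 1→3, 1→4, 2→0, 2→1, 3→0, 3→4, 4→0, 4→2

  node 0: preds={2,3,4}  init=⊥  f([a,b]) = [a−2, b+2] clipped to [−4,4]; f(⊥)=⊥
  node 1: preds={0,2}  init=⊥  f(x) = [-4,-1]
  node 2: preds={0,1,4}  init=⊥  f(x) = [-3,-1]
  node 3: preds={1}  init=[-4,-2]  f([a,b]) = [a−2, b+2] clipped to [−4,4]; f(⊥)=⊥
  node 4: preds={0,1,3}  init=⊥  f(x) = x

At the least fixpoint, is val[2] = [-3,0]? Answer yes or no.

no

Iteration log — 15 steps:
  step 1. node 0  ⊔preds=[-4,-2]  new=[-4,0]  old=⊥  +wl: 
  step 2. node 1  ⊔preds=[-4,0]  new=[-4,-1]  old=⊥  +wl: 
  step 3. node 2  ⊔preds=[-4,0]  new=[-3,-1]  old=⊥  +wl: 0,1
  step 4. node 3  ⊔preds=[-4,-1]  new=[-4,1]  old=[-4,-2]  +wl: 
  step 5. node 4  ⊔preds=[-4,1]  new=[-4,1]  old=⊥  +wl: 2
  step 6. node 0  ⊔preds=[-4,1]  new=[-4,3]  old=[-4,0]  +wl: 4
  step 7. node 1  ⊔preds=[-4,3]  new=[-4,-1]  stable
  step 8. node 2  ⊔preds=[-4,3]  new=[-3,-1]  stable
  step 9. node 4  ⊔preds=[-4,3]  new=[-4,3]  old=[-4,1]  +wl: 0,2
  step 10. node 0  ⊔preds=[-4,3]  new=[-4,4]  old=[-4,3]  +wl: 1,4
  step 11. node 2  ⊔preds=[-4,4]  new=[-3,-1]  stable
  step 12. node 1  ⊔preds=[-4,4]  new=[-4,-1]  stable
  step 13. node 4  ⊔preds=[-4,4]  new=[-4,4]  old=[-4,3]  +wl: 0,2
  step 14. node 0  ⊔preds=[-4,4]  new=[-4,4]  stable
  step 15. node 2  ⊔preds=[-4,4]  new=[-3,-1]  stable

Least fixpoint reached:
  node 0: [-4,4]
  node 1: [-4,-1]
  node 2: [-3,-1]
  node 3: [-4,1]
  node 4: [-4,4]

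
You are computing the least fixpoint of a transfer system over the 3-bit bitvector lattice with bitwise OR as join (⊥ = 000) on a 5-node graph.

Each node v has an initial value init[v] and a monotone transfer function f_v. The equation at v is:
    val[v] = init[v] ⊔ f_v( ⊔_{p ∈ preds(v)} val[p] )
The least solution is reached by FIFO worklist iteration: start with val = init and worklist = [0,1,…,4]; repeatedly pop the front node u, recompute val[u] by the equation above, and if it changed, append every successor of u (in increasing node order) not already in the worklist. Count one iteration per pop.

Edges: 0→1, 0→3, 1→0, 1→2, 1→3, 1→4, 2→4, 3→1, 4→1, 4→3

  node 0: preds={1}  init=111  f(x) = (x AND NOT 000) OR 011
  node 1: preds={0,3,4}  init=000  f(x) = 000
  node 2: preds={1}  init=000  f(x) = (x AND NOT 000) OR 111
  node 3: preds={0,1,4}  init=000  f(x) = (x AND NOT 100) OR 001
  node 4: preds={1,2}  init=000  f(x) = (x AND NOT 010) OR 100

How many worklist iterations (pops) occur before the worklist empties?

Trace (7 dequeues):
  [1] u=0 | in 000 | out 111 | ==
  [2] u=1 | in 111 | out 000 | ==
  [3] u=2 | in 000 | out 111 | prev 000 | push {}
  [4] u=3 | in 111 | out 011 | prev 000 | push {1}
  [5] u=4 | in 111 | out 101 | prev 000 | push {3}
  [6] u=1 | in 111 | out 000 | ==
  [7] u=3 | in 111 | out 011 | ==

Converged values:
  [0] 111
  [1] 000
  [2] 111
  [3] 011
  [4] 101

7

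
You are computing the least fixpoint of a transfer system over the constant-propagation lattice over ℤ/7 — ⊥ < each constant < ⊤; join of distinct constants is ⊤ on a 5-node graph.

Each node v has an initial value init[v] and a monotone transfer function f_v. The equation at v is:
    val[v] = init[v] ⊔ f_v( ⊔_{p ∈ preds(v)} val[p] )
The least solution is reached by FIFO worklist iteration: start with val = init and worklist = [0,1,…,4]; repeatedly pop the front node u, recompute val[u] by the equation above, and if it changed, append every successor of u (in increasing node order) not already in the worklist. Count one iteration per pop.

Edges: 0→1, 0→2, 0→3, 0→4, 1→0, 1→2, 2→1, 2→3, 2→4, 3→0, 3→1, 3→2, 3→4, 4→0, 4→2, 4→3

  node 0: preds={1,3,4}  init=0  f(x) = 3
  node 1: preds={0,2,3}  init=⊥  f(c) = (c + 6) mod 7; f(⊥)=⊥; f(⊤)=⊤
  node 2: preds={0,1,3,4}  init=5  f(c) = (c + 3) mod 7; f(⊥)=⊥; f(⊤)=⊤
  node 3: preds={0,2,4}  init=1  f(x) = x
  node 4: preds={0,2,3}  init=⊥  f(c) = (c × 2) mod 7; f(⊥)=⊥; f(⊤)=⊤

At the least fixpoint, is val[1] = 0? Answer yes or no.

no

Trace (9 dequeues):
  [1] u=0 | in 1 | out ⊤ | prev 0 | push {}
  [2] u=1 | in ⊤ | out ⊤ | prev ⊥ | push {0}
  [3] u=2 | in ⊤ | out ⊤ | prev 5 | push {1}
  [4] u=3 | in ⊤ | out ⊤ | prev 1 | push {2}
  [5] u=4 | in ⊤ | out ⊤ | prev ⊥ | push {3}
  [6] u=0 | in ⊤ | out ⊤ | ==
  [7] u=1 | in ⊤ | out ⊤ | ==
  [8] u=2 | in ⊤ | out ⊤ | ==
  [9] u=3 | in ⊤ | out ⊤ | ==

Converged values:
  [0] ⊤
  [1] ⊤
  [2] ⊤
  [3] ⊤
  [4] ⊤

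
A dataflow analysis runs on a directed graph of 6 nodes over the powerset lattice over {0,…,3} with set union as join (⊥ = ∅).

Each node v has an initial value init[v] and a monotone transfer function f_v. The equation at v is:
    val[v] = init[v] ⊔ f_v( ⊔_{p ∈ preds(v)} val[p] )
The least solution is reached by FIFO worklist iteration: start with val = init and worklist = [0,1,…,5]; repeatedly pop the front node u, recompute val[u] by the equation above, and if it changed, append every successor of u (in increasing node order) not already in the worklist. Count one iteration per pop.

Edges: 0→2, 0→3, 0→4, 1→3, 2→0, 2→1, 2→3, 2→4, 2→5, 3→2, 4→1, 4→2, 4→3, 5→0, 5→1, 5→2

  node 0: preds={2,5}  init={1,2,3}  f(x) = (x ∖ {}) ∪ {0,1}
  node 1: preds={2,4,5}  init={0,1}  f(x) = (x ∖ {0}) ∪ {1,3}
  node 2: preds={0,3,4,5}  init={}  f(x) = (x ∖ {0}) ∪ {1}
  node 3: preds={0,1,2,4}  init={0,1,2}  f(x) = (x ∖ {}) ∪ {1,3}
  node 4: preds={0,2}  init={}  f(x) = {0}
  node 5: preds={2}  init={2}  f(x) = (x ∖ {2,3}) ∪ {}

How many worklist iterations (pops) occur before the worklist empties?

Iteration log — 10 steps:
  step 1. node 0  ⊔preds={2}  new={0,1,2,3}  old={1,2,3}  +wl: 
  step 2. node 1  ⊔preds={2}  new={0,1,2,3}  old={0,1}  +wl: 
  step 3. node 2  ⊔preds={0,1,2,3}  new={1,2,3}  old={}  +wl: 0,1
  step 4. node 3  ⊔preds={0,1,2,3}  new={0,1,2,3}  old={0,1,2}  +wl: 2
  step 5. node 4  ⊔preds={0,1,2,3}  new={0}  old={}  +wl: 3
  step 6. node 5  ⊔preds={1,2,3}  new={1,2}  old={2}  +wl: 
  step 7. node 0  ⊔preds={1,2,3}  new={0,1,2,3}  stable
  step 8. node 1  ⊔preds={0,1,2,3}  new={0,1,2,3}  stable
  step 9. node 2  ⊔preds={0,1,2,3}  new={1,2,3}  stable
  step 10. node 3  ⊔preds={0,1,2,3}  new={0,1,2,3}  stable

Least fixpoint reached:
  node 0: {0,1,2,3}
  node 1: {0,1,2,3}
  node 2: {1,2,3}
  node 3: {0,1,2,3}
  node 4: {0}
  node 5: {1,2}

10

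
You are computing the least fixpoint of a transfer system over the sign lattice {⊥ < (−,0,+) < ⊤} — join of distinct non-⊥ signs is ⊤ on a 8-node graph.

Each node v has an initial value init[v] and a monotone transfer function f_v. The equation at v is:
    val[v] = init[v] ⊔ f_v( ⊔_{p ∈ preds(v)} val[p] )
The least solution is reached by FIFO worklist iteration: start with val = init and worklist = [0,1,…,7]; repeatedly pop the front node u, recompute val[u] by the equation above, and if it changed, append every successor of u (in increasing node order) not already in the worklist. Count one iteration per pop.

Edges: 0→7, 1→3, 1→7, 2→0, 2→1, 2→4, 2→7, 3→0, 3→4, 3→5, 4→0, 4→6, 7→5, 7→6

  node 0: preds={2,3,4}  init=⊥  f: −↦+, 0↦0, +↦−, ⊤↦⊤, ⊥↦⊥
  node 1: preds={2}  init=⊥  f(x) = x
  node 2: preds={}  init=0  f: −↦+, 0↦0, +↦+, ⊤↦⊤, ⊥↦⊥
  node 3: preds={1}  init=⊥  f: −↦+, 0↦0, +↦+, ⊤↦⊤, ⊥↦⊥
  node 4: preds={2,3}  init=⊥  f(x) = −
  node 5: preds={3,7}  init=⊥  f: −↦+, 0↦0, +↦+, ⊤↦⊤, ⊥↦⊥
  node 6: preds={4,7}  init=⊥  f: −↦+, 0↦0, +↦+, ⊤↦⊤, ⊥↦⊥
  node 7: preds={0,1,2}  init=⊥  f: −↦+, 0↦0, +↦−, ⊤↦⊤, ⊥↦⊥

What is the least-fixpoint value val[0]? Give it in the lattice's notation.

Worklist (14 pops):
  #1 pop 0: in=0 → 0 (was ⊥); enqueue []
  #2 pop 1: in=0 → 0 (was ⊥); enqueue []
  #3 pop 2: in=⊥ → 0 (no change)
  #4 pop 3: in=0 → 0 (was ⊥); enqueue [0]
  #5 pop 4: in=0 → − (was ⊥); enqueue []
  #6 pop 5: in=0 → 0 (was ⊥); enqueue []
  #7 pop 6: in=− → + (was ⊥); enqueue []
  #8 pop 7: in=0 → 0 (was ⊥); enqueue [5,6]
  #9 pop 0: in=⊤ → ⊤ (was 0); enqueue [7]
  #10 pop 5: in=0 → 0 (no change)
  #11 pop 6: in=⊤ → ⊤ (was +); enqueue []
  #12 pop 7: in=⊤ → ⊤ (was 0); enqueue [5,6]
  #13 pop 5: in=⊤ → ⊤ (was 0); enqueue []
  #14 pop 6: in=⊤ → ⊤ (no change)

Fixpoint:
  val[0] = ⊤
  val[1] = 0
  val[2] = 0
  val[3] = 0
  val[4] = −
  val[5] = ⊤
  val[6] = ⊤
  val[7] = ⊤

⊤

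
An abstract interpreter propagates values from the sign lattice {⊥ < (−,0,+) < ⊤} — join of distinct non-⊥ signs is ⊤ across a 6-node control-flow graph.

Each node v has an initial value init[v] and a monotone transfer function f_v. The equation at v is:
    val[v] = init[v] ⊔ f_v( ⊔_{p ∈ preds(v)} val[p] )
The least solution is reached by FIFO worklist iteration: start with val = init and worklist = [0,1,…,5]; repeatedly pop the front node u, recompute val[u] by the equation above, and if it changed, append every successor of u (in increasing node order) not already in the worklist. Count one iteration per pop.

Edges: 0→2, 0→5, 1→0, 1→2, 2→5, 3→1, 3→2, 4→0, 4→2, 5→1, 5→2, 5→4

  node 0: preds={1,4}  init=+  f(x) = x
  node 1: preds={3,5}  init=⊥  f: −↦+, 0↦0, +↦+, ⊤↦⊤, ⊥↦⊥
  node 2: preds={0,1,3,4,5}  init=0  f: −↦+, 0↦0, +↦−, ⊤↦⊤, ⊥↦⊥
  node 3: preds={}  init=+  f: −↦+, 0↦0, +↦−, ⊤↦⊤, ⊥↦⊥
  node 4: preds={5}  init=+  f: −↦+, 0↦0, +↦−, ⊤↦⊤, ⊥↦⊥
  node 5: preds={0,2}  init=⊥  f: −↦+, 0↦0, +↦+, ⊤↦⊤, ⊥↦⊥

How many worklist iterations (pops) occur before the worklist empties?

Trace (13 dequeues):
  [1] u=0 | in + | out + | ==
  [2] u=1 | in + | out + | prev ⊥ | push {0}
  [3] u=2 | in + | out ⊤ | prev 0 | push {}
  [4] u=3 | in ⊥ | out + | ==
  [5] u=4 | in ⊥ | out + | ==
  [6] u=5 | in ⊤ | out ⊤ | prev ⊥ | push {1,2,4}
  [7] u=0 | in + | out + | ==
  [8] u=1 | in ⊤ | out ⊤ | prev + | push {0}
  [9] u=2 | in ⊤ | out ⊤ | ==
  [10] u=4 | in ⊤ | out ⊤ | prev + | push {2}
  [11] u=0 | in ⊤ | out ⊤ | prev + | push {5}
  [12] u=2 | in ⊤ | out ⊤ | ==
  [13] u=5 | in ⊤ | out ⊤ | ==

Converged values:
  [0] ⊤
  [1] ⊤
  [2] ⊤
  [3] +
  [4] ⊤
  [5] ⊤

13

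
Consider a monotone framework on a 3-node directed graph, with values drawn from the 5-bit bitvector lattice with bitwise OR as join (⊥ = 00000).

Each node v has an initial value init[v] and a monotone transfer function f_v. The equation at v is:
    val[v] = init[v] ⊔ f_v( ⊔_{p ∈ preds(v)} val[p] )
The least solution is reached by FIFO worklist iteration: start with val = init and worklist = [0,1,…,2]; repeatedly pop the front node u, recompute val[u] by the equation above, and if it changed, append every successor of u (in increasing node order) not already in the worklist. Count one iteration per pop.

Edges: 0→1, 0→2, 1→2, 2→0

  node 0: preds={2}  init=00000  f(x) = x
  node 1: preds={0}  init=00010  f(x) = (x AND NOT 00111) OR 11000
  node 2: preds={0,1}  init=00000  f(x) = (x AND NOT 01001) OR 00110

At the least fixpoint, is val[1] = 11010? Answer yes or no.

Trace (6 dequeues):
  [1] u=0 | in 00000 | out 00000 | ==
  [2] u=1 | in 00000 | out 11010 | prev 00010 | push {}
  [3] u=2 | in 11010 | out 10110 | prev 00000 | push {0}
  [4] u=0 | in 10110 | out 10110 | prev 00000 | push {1,2}
  [5] u=1 | in 10110 | out 11010 | ==
  [6] u=2 | in 11110 | out 10110 | ==

Converged values:
  [0] 10110
  [1] 11010
  [2] 10110

yes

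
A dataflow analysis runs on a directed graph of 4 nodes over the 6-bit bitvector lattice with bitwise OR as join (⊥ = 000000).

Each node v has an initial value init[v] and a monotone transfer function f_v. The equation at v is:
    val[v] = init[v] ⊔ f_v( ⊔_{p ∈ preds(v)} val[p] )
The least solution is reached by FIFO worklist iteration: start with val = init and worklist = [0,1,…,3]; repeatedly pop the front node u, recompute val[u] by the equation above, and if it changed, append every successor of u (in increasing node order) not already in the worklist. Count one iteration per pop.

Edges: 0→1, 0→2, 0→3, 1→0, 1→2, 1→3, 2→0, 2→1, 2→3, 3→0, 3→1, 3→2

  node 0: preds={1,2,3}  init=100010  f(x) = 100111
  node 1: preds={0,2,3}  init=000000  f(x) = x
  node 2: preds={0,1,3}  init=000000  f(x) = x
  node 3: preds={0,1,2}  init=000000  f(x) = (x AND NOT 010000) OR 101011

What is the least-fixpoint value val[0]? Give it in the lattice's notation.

100111

Trace (10 dequeues):
  [1] u=0 | in 000000 | out 100111 | prev 100010 | push {}
  [2] u=1 | in 100111 | out 100111 | prev 000000 | push {0}
  [3] u=2 | in 100111 | out 100111 | prev 000000 | push {1}
  [4] u=3 | in 100111 | out 101111 | prev 000000 | push {2}
  [5] u=0 | in 101111 | out 100111 | ==
  [6] u=1 | in 101111 | out 101111 | prev 100111 | push {0,3}
  [7] u=2 | in 101111 | out 101111 | prev 100111 | push {1}
  [8] u=0 | in 101111 | out 100111 | ==
  [9] u=3 | in 101111 | out 101111 | ==
  [10] u=1 | in 101111 | out 101111 | ==

Converged values:
  [0] 100111
  [1] 101111
  [2] 101111
  [3] 101111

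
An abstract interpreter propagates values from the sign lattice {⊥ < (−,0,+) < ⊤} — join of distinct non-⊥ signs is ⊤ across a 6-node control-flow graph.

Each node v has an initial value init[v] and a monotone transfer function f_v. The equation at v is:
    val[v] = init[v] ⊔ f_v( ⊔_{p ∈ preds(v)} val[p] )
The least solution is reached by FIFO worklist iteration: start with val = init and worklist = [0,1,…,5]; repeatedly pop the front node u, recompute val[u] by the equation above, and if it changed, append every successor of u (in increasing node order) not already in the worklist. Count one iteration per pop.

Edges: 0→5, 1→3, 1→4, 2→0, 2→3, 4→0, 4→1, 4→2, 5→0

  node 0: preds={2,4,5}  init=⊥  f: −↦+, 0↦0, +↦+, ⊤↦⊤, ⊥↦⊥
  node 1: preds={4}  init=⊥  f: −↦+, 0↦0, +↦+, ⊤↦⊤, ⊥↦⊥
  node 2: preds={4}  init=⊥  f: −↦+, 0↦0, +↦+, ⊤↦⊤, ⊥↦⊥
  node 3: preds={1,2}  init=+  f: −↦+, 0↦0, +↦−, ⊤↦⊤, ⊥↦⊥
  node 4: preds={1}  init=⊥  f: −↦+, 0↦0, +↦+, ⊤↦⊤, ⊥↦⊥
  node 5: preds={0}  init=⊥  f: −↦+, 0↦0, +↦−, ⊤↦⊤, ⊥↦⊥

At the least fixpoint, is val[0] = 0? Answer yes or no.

no

Trace (6 dequeues):
  [1] u=0 | in ⊥ | out ⊥ | ==
  [2] u=1 | in ⊥ | out ⊥ | ==
  [3] u=2 | in ⊥ | out ⊥ | ==
  [4] u=3 | in ⊥ | out + | ==
  [5] u=4 | in ⊥ | out ⊥ | ==
  [6] u=5 | in ⊥ | out ⊥ | ==

Converged values:
  [0] ⊥
  [1] ⊥
  [2] ⊥
  [3] +
  [4] ⊥
  [5] ⊥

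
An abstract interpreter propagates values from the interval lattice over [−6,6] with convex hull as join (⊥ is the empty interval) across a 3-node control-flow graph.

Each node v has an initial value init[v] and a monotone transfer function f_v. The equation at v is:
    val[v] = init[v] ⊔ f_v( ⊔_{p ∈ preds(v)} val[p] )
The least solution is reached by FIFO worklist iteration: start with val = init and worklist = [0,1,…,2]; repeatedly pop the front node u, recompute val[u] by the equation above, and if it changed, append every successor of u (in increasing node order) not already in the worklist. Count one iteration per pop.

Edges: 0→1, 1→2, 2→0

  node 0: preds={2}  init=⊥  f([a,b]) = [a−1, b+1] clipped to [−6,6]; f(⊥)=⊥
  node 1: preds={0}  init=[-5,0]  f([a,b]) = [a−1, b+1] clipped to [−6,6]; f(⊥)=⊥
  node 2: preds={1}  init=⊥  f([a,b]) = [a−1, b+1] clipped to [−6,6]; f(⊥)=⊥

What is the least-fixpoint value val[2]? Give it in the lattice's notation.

[-6,6]

Iteration log — 11 steps:
  step 1. node 0  ⊔preds=⊥  new=⊥  stable
  step 2. node 1  ⊔preds=⊥  new=[-5,0]  stable
  step 3. node 2  ⊔preds=[-5,0]  new=[-6,1]  old=⊥  +wl: 0
  step 4. node 0  ⊔preds=[-6,1]  new=[-6,2]  old=⊥  +wl: 1
  step 5. node 1  ⊔preds=[-6,2]  new=[-6,3]  old=[-5,0]  +wl: 2
  step 6. node 2  ⊔preds=[-6,3]  new=[-6,4]  old=[-6,1]  +wl: 0
  step 7. node 0  ⊔preds=[-6,4]  new=[-6,5]  old=[-6,2]  +wl: 1
  step 8. node 1  ⊔preds=[-6,5]  new=[-6,6]  old=[-6,3]  +wl: 2
  step 9. node 2  ⊔preds=[-6,6]  new=[-6,6]  old=[-6,4]  +wl: 0
  step 10. node 0  ⊔preds=[-6,6]  new=[-6,6]  old=[-6,5]  +wl: 1
  step 11. node 1  ⊔preds=[-6,6]  new=[-6,6]  stable

Least fixpoint reached:
  node 0: [-6,6]
  node 1: [-6,6]
  node 2: [-6,6]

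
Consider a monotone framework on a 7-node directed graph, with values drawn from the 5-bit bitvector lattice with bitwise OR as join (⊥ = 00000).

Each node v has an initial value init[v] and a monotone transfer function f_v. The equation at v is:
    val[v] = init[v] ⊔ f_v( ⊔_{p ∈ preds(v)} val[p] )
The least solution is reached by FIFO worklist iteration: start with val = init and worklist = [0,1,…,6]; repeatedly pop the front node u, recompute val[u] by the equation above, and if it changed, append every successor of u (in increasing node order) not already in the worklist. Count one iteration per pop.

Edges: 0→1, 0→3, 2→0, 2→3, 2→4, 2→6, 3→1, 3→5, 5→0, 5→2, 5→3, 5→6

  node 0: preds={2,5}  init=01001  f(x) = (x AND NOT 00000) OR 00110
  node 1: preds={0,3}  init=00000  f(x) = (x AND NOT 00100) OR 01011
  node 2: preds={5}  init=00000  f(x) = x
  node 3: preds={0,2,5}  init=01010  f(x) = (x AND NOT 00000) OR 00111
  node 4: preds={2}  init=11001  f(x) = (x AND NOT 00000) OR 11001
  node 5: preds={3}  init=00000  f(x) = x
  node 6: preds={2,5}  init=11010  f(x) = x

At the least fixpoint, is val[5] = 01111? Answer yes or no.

Trace (14 dequeues):
  [1] u=0 | in 00000 | out 01111 | prev 01001 | push {}
  [2] u=1 | in 01111 | out 01011 | prev 00000 | push {}
  [3] u=2 | in 00000 | out 00000 | ==
  [4] u=3 | in 01111 | out 01111 | prev 01010 | push {1}
  [5] u=4 | in 00000 | out 11001 | ==
  [6] u=5 | in 01111 | out 01111 | prev 00000 | push {0,2,3}
  [7] u=6 | in 01111 | out 11111 | prev 11010 | push {}
  [8] u=1 | in 01111 | out 01011 | ==
  [9] u=0 | in 01111 | out 01111 | ==
  [10] u=2 | in 01111 | out 01111 | prev 00000 | push {0,4,6}
  [11] u=3 | in 01111 | out 01111 | ==
  [12] u=0 | in 01111 | out 01111 | ==
  [13] u=4 | in 01111 | out 11111 | prev 11001 | push {}
  [14] u=6 | in 01111 | out 11111 | ==

Converged values:
  [0] 01111
  [1] 01011
  [2] 01111
  [3] 01111
  [4] 11111
  [5] 01111
  [6] 11111

yes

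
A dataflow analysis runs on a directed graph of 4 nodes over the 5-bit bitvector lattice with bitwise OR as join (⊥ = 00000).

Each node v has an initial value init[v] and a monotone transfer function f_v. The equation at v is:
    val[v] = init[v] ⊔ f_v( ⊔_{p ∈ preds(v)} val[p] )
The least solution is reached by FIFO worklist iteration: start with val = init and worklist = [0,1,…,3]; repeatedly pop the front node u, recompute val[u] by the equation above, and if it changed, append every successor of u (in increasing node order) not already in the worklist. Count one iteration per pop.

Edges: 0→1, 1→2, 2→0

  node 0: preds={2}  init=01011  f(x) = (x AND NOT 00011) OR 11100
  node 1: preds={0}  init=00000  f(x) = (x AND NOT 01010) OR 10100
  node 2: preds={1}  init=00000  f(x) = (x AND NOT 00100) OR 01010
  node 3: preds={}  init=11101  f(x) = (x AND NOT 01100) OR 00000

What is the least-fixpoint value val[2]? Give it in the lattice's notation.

Trace (5 dequeues):
  [1] u=0 | in 00000 | out 11111 | prev 01011 | push {}
  [2] u=1 | in 11111 | out 10101 | prev 00000 | push {}
  [3] u=2 | in 10101 | out 11011 | prev 00000 | push {0}
  [4] u=3 | in 00000 | out 11101 | ==
  [5] u=0 | in 11011 | out 11111 | ==

Converged values:
  [0] 11111
  [1] 10101
  [2] 11011
  [3] 11101

11011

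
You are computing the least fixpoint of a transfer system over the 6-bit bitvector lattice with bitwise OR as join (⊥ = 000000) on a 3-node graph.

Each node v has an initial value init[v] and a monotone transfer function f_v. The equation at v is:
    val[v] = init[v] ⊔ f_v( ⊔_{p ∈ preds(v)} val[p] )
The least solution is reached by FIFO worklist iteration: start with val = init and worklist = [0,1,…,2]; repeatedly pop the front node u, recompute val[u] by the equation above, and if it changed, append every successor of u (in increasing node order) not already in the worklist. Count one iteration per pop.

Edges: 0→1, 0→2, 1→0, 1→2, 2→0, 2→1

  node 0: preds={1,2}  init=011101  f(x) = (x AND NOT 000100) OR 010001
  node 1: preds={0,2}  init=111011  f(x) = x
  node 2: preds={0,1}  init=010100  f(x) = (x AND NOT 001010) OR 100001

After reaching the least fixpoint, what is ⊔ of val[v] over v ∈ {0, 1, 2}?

Trace (5 dequeues):
  [1] u=0 | in 111111 | out 111111 | prev 011101 | push {}
  [2] u=1 | in 111111 | out 111111 | prev 111011 | push {0}
  [3] u=2 | in 111111 | out 110101 | prev 010100 | push {1}
  [4] u=0 | in 111111 | out 111111 | ==
  [5] u=1 | in 111111 | out 111111 | ==

Converged values:
  [0] 111111
  [1] 111111
  [2] 110101

111111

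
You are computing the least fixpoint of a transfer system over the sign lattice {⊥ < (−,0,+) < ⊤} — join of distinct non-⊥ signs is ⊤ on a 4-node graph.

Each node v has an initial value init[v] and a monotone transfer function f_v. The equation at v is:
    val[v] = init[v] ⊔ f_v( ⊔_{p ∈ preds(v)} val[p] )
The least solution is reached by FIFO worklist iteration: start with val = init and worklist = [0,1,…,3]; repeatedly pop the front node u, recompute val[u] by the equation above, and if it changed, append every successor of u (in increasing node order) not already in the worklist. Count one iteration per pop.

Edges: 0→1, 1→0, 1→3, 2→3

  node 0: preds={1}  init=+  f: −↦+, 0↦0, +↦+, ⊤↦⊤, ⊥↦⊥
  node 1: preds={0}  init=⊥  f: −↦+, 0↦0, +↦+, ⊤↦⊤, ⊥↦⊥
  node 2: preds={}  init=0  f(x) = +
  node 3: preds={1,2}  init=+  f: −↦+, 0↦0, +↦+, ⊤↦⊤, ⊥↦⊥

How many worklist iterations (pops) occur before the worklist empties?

Trace (5 dequeues):
  [1] u=0 | in ⊥ | out + | ==
  [2] u=1 | in + | out + | prev ⊥ | push {0}
  [3] u=2 | in ⊥ | out ⊤ | prev 0 | push {}
  [4] u=3 | in ⊤ | out ⊤ | prev + | push {}
  [5] u=0 | in + | out + | ==

Converged values:
  [0] +
  [1] +
  [2] ⊤
  [3] ⊤

5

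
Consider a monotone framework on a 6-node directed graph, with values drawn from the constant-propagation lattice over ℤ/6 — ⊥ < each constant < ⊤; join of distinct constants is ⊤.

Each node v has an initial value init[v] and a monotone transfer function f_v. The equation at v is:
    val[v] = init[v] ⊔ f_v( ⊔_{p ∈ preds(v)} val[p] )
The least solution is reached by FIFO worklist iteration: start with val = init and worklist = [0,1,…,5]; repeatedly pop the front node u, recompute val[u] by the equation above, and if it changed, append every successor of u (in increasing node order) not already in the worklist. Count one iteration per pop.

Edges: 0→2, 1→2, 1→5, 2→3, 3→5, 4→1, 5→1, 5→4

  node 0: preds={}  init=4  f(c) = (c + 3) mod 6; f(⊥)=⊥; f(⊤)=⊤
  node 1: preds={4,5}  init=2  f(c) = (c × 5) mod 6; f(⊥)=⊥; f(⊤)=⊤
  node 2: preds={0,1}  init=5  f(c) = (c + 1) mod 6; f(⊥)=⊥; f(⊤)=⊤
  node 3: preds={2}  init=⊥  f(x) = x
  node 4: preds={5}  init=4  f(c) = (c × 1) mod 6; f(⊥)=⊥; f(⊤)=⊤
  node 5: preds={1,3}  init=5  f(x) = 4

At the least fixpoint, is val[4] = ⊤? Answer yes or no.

yes

Trace (8 dequeues):
  [1] u=0 | in ⊥ | out 4 | ==
  [2] u=1 | in ⊤ | out ⊤ | prev 2 | push {}
  [3] u=2 | in ⊤ | out ⊤ | prev 5 | push {}
  [4] u=3 | in ⊤ | out ⊤ | prev ⊥ | push {}
  [5] u=4 | in 5 | out ⊤ | prev 4 | push {1}
  [6] u=5 | in ⊤ | out ⊤ | prev 5 | push {4}
  [7] u=1 | in ⊤ | out ⊤ | ==
  [8] u=4 | in ⊤ | out ⊤ | ==

Converged values:
  [0] 4
  [1] ⊤
  [2] ⊤
  [3] ⊤
  [4] ⊤
  [5] ⊤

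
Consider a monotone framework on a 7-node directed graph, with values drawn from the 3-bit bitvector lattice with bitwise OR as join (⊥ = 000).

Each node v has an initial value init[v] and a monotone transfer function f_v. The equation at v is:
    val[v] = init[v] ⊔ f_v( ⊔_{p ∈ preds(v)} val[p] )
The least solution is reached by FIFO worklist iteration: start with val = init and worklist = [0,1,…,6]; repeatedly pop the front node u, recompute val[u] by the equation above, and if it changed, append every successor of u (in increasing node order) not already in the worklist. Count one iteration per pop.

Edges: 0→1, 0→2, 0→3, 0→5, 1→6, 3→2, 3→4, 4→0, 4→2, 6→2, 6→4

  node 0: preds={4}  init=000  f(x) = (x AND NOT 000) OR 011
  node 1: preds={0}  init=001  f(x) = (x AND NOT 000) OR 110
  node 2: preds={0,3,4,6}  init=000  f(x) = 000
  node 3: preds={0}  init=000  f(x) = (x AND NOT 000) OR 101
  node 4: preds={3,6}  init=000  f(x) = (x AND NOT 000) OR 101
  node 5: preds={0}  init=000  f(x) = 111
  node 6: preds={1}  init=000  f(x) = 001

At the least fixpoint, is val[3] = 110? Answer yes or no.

no

Trace (14 dequeues):
  [1] u=0 | in 000 | out 011 | prev 000 | push {}
  [2] u=1 | in 011 | out 111 | prev 001 | push {}
  [3] u=2 | in 011 | out 000 | ==
  [4] u=3 | in 011 | out 111 | prev 000 | push {2}
  [5] u=4 | in 111 | out 111 | prev 000 | push {0}
  [6] u=5 | in 011 | out 111 | prev 000 | push {}
  [7] u=6 | in 111 | out 001 | prev 000 | push {4}
  [8] u=2 | in 111 | out 000 | ==
  [9] u=0 | in 111 | out 111 | prev 011 | push {1,2,3,5}
  [10] u=4 | in 111 | out 111 | ==
  [11] u=1 | in 111 | out 111 | ==
  [12] u=2 | in 111 | out 000 | ==
  [13] u=3 | in 111 | out 111 | ==
  [14] u=5 | in 111 | out 111 | ==

Converged values:
  [0] 111
  [1] 111
  [2] 000
  [3] 111
  [4] 111
  [5] 111
  [6] 001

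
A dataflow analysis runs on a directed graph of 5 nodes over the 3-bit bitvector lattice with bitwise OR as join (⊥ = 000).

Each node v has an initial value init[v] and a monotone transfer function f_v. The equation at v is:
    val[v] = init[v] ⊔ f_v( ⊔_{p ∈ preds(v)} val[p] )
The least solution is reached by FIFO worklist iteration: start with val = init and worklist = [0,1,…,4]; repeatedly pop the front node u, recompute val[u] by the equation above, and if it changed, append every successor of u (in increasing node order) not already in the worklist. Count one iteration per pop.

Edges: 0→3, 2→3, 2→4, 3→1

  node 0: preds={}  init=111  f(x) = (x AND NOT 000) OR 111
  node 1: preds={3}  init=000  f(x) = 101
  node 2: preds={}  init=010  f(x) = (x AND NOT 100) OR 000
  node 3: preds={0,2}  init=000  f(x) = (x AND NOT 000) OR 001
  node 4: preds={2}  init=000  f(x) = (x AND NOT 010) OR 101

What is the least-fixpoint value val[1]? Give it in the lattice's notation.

Iteration log — 6 steps:
  step 1. node 0  ⊔preds=000  new=111  stable
  step 2. node 1  ⊔preds=000  new=101  old=000  +wl: 
  step 3. node 2  ⊔preds=000  new=010  stable
  step 4. node 3  ⊔preds=111  new=111  old=000  +wl: 1
  step 5. node 4  ⊔preds=010  new=101  old=000  +wl: 
  step 6. node 1  ⊔preds=111  new=101  stable

Least fixpoint reached:
  node 0: 111
  node 1: 101
  node 2: 010
  node 3: 111
  node 4: 101

101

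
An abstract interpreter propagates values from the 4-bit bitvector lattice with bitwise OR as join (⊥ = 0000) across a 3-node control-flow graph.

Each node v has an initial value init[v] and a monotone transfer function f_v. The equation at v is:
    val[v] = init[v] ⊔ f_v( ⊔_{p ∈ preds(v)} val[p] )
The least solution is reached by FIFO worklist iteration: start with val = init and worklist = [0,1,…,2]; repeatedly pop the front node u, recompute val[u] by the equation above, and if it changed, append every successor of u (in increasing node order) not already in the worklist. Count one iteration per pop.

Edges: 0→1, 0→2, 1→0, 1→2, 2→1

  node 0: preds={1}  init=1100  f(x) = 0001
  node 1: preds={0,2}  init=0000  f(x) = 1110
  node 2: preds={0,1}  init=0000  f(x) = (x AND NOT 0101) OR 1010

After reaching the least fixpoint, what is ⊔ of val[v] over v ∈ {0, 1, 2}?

Worklist (5 pops):
  #1 pop 0: in=0000 → 1101 (was 1100); enqueue []
  #2 pop 1: in=1101 → 1110 (was 0000); enqueue [0]
  #3 pop 2: in=1111 → 1010 (was 0000); enqueue [1]
  #4 pop 0: in=1110 → 1101 (no change)
  #5 pop 1: in=1111 → 1110 (no change)

Fixpoint:
  val[0] = 1101
  val[1] = 1110
  val[2] = 1010

1111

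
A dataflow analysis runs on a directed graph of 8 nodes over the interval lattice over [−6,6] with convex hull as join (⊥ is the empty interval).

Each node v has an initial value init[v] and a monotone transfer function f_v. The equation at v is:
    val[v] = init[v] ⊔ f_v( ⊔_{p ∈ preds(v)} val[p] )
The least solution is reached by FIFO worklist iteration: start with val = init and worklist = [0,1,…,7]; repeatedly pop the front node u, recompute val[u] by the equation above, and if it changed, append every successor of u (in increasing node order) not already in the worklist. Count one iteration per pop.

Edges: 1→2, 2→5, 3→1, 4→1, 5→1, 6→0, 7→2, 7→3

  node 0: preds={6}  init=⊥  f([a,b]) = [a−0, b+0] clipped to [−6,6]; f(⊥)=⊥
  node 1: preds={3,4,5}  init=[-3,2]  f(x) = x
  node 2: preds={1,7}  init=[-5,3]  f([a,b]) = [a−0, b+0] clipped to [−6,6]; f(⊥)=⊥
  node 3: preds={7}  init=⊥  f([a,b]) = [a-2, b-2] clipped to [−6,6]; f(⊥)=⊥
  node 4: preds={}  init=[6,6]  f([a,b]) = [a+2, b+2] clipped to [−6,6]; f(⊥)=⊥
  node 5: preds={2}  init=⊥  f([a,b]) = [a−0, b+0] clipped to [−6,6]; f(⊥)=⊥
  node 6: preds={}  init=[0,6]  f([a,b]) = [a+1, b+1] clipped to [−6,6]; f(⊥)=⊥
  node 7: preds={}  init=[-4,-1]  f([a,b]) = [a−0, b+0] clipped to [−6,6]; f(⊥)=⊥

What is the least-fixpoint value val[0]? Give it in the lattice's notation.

Worklist (12 pops):
  #1 pop 0: in=[0,6] → [0,6] (was ⊥); enqueue []
  #2 pop 1: in=[6,6] → [-3,6] (was [-3,2]); enqueue []
  #3 pop 2: in=[-4,6] → [-5,6] (was [-5,3]); enqueue []
  #4 pop 3: in=[-4,-1] → [-6,-3] (was ⊥); enqueue [1]
  #5 pop 4: in=⊥ → [6,6] (no change)
  #6 pop 5: in=[-5,6] → [-5,6] (was ⊥); enqueue []
  #7 pop 6: in=⊥ → [0,6] (no change)
  #8 pop 7: in=⊥ → [-4,-1] (no change)
  #9 pop 1: in=[-6,6] → [-6,6] (was [-3,6]); enqueue [2]
  #10 pop 2: in=[-6,6] → [-6,6] (was [-5,6]); enqueue [5]
  #11 pop 5: in=[-6,6] → [-6,6] (was [-5,6]); enqueue [1]
  #12 pop 1: in=[-6,6] → [-6,6] (no change)

Fixpoint:
  val[0] = [0,6]
  val[1] = [-6,6]
  val[2] = [-6,6]
  val[3] = [-6,-3]
  val[4] = [6,6]
  val[5] = [-6,6]
  val[6] = [0,6]
  val[7] = [-4,-1]

[0,6]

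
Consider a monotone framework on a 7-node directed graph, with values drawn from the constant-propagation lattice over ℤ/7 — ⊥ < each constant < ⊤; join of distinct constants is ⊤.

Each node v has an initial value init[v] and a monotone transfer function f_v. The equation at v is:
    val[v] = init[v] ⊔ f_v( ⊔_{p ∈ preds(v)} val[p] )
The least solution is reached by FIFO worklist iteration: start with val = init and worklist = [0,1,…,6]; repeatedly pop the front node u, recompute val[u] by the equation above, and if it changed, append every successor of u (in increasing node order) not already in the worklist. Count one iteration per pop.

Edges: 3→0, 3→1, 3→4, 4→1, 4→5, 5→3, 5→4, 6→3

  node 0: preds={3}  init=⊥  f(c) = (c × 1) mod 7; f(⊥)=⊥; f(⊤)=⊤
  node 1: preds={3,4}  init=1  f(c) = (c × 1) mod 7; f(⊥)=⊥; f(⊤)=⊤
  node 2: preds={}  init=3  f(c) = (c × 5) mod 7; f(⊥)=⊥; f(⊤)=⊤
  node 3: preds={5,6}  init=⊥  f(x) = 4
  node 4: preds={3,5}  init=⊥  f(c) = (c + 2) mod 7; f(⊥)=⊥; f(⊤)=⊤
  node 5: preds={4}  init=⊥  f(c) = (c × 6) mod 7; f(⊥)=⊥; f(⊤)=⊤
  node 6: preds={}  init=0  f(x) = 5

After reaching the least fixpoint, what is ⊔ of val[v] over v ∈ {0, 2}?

⊤

Trace (15 dequeues):
  [1] u=0 | in ⊥ | out ⊥ | ==
  [2] u=1 | in ⊥ | out 1 | ==
  [3] u=2 | in ⊥ | out 3 | ==
  [4] u=3 | in 0 | out 4 | prev ⊥ | push {0,1}
  [5] u=4 | in 4 | out 6 | prev ⊥ | push {}
  [6] u=5 | in 6 | out 1 | prev ⊥ | push {3,4}
  [7] u=6 | in ⊥ | out ⊤ | prev 0 | push {}
  [8] u=0 | in 4 | out 4 | prev ⊥ | push {}
  [9] u=1 | in ⊤ | out ⊤ | prev 1 | push {}
  [10] u=3 | in ⊤ | out 4 | ==
  [11] u=4 | in ⊤ | out ⊤ | prev 6 | push {1,5}
  [12] u=1 | in ⊤ | out ⊤ | ==
  [13] u=5 | in ⊤ | out ⊤ | prev 1 | push {3,4}
  [14] u=3 | in ⊤ | out 4 | ==
  [15] u=4 | in ⊤ | out ⊤ | ==

Converged values:
  [0] 4
  [1] ⊤
  [2] 3
  [3] 4
  [4] ⊤
  [5] ⊤
  [6] ⊤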